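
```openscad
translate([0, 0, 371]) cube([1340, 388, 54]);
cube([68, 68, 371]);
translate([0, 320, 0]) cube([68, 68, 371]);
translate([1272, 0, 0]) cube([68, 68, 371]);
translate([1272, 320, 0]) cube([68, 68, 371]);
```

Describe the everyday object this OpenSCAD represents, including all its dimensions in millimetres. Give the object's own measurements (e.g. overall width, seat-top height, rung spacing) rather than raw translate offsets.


A bench: a 1340×388 mm seat slab, 54 mm thick, top at z = 425 mm, on four 68×68 mm square legs flush with the seat corners and standing on z = 0.


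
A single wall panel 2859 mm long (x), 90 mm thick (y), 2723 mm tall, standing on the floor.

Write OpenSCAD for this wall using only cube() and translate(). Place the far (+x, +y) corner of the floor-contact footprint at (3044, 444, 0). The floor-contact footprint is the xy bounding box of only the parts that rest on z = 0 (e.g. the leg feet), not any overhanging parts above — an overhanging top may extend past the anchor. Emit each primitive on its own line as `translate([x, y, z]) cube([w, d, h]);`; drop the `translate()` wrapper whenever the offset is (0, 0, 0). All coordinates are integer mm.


translate([185, 354, 0]) cube([2859, 90, 2723]);


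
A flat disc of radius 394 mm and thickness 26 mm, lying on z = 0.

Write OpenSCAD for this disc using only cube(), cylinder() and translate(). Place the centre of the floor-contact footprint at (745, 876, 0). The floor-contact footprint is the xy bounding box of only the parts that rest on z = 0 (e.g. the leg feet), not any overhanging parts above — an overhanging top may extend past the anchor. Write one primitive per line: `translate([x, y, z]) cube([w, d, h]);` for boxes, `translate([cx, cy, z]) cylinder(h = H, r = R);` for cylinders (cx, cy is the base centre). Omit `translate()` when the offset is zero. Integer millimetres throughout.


translate([745, 876, 0]) cylinder(h = 26, r = 394);


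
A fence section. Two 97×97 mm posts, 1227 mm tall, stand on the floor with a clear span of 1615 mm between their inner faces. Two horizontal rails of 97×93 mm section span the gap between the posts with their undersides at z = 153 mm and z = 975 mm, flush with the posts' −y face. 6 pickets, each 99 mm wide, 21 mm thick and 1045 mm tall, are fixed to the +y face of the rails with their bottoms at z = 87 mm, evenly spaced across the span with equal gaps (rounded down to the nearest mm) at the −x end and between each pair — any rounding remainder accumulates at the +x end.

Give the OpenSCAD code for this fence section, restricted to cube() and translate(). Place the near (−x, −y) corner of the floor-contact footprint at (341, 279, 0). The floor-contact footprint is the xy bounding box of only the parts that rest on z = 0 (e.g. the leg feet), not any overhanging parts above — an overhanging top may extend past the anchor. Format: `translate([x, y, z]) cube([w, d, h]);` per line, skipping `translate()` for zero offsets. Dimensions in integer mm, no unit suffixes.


translate([341, 279, 0]) cube([97, 97, 1227]);
translate([2053, 279, 0]) cube([97, 97, 1227]);
translate([438, 279, 153]) cube([1615, 97, 93]);
translate([438, 279, 975]) cube([1615, 97, 93]);
translate([583, 376, 87]) cube([99, 21, 1045]);
translate([827, 376, 87]) cube([99, 21, 1045]);
translate([1071, 376, 87]) cube([99, 21, 1045]);
translate([1315, 376, 87]) cube([99, 21, 1045]);
translate([1559, 376, 87]) cube([99, 21, 1045]);
translate([1803, 376, 87]) cube([99, 21, 1045]);


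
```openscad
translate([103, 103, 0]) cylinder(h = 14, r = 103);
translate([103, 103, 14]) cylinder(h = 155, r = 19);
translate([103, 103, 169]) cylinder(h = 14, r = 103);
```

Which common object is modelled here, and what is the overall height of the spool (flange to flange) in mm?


A spool. The overall height is 183 mm.

Three coaxial cylinders, large–small–large — a spool. Two 14 mm flanges and a 155 mm core give 14 + 155 + 14 = 183 mm.


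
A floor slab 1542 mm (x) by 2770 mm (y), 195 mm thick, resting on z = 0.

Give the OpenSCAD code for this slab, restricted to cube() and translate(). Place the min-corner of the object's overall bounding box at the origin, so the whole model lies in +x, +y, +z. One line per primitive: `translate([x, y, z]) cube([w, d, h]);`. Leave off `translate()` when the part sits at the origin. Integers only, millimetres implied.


cube([1542, 2770, 195]);


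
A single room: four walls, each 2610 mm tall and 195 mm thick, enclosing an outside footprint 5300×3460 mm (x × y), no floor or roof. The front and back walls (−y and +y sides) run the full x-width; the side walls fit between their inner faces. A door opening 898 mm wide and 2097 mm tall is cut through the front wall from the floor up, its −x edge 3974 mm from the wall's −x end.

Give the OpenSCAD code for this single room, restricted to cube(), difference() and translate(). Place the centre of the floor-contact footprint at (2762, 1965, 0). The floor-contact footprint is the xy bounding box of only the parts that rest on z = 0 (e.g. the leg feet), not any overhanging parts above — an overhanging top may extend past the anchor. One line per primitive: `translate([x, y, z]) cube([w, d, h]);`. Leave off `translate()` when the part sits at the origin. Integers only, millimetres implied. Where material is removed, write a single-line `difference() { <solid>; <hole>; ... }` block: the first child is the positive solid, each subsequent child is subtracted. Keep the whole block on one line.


difference() { translate([112, 235, 0]) cube([5300, 195, 2610]); translate([4086, 235, 0]) cube([898, 195, 2097]); }
translate([112, 3500, 0]) cube([5300, 195, 2610]);
translate([112, 430, 0]) cube([195, 3070, 2610]);
translate([5217, 430, 0]) cube([195, 3070, 2610]);


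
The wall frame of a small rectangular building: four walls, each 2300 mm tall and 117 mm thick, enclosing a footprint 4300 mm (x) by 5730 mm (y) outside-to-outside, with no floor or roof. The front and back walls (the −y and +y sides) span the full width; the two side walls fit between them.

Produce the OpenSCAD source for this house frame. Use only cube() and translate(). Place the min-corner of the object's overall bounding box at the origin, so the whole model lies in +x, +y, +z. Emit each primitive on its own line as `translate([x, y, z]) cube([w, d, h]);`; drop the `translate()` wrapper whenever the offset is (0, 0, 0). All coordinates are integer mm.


cube([4300, 117, 2300]);
translate([0, 5613, 0]) cube([4300, 117, 2300]);
translate([0, 117, 0]) cube([117, 5496, 2300]);
translate([4183, 117, 0]) cube([117, 5496, 2300]);


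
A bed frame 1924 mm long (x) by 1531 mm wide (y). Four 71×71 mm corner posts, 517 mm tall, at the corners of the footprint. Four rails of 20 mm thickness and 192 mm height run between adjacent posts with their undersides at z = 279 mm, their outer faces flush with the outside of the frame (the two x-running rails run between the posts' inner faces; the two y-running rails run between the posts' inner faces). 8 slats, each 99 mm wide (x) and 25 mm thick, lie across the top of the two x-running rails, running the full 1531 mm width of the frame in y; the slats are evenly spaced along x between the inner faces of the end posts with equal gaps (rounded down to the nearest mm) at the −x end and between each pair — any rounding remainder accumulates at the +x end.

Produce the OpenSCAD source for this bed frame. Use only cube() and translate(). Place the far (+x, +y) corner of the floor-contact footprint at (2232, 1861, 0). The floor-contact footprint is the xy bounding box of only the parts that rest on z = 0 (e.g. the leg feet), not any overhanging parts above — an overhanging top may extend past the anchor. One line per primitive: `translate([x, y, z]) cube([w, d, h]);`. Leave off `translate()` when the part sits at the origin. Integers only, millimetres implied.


// slat z = rail_z + rail_h = 279 + 192 = 471
// slat gap = ⌊(1782 − 8·99) / 9⌋ = 110
translate([308, 330, 0]) cube([71, 71, 517]);
translate([308, 1790, 0]) cube([71, 71, 517]);
translate([2161, 330, 0]) cube([71, 71, 517]);
translate([2161, 1790, 0]) cube([71, 71, 517]);
translate([379, 330, 279]) cube([1782, 20, 192]);
translate([379, 1841, 279]) cube([1782, 20, 192]);
translate([308, 401, 279]) cube([20, 1389, 192]);
translate([2212, 401, 279]) cube([20, 1389, 192]);
translate([489, 330, 471]) cube([99, 1531, 25]);
translate([698, 330, 471]) cube([99, 1531, 25]);
translate([907, 330, 471]) cube([99, 1531, 25]);
translate([1116, 330, 471]) cube([99, 1531, 25]);
translate([1325, 330, 471]) cube([99, 1531, 25]);
translate([1534, 330, 471]) cube([99, 1531, 25]);
translate([1743, 330, 471]) cube([99, 1531, 25]);
translate([1952, 330, 471]) cube([99, 1531, 25]);


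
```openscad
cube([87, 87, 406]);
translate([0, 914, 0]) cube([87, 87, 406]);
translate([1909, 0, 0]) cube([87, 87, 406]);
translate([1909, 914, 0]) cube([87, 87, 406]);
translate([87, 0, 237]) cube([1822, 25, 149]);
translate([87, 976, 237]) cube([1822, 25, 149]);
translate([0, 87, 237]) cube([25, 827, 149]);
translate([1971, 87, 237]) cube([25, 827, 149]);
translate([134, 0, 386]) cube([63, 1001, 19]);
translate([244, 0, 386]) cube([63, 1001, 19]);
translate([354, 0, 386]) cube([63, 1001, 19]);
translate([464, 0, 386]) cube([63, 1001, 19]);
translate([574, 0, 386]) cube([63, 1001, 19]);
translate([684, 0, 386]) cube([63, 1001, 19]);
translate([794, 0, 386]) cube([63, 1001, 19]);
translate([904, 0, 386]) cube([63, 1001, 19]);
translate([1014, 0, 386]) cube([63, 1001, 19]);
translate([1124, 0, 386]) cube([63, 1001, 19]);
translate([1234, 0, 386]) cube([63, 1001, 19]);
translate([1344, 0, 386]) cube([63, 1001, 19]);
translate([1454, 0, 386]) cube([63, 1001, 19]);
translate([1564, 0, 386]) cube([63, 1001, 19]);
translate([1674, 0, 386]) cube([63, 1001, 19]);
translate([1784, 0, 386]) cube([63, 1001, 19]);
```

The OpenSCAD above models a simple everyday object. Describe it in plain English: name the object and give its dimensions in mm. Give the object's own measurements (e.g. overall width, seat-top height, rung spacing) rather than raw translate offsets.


A bed frame 1996 mm long (x) by 1001 mm wide (y). Four 87×87 mm corner posts, 406 mm tall, at the corners of the footprint. Four rails of 25 mm thickness and 149 mm height run between adjacent posts with their undersides at z = 237 mm, their outer faces flush with the outside of the frame (the two x-running rails run between the posts' inner faces; the two y-running rails run between the posts' inner faces). 16 slats, each 63 mm wide (x) and 19 mm thick, lie across the top of the two x-running rails, running the full 1001 mm width of the frame in y; along x they sit between the end posts with a 47 mm gap after the −x posts and between neighbouring slats, leaving 62 mm before the +x posts.


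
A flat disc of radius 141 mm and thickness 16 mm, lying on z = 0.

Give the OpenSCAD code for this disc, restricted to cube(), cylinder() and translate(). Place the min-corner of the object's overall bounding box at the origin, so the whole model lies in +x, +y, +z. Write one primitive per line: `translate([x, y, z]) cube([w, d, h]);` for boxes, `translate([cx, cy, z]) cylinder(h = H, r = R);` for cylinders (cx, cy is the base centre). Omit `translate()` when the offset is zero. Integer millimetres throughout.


translate([141, 141, 0]) cylinder(h = 16, r = 141);


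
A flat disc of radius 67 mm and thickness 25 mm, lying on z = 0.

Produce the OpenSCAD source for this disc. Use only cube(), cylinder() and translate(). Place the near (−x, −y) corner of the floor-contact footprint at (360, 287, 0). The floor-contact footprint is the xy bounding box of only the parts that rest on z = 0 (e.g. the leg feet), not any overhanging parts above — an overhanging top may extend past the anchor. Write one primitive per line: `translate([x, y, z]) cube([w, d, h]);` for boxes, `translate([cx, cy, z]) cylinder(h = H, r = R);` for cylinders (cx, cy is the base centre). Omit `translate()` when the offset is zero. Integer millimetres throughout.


translate([427, 354, 0]) cylinder(h = 25, r = 67);


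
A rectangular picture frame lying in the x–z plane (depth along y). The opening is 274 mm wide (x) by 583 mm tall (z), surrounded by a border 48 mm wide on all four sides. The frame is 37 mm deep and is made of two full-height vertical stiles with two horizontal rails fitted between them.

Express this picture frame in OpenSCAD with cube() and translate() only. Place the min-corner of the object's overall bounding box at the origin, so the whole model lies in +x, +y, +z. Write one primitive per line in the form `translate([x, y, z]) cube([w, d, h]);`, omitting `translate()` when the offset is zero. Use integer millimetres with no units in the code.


cube([48, 37, 679]);
translate([322, 0, 0]) cube([48, 37, 679]);
translate([48, 0, 0]) cube([274, 37, 48]);
translate([48, 0, 631]) cube([274, 37, 48]);


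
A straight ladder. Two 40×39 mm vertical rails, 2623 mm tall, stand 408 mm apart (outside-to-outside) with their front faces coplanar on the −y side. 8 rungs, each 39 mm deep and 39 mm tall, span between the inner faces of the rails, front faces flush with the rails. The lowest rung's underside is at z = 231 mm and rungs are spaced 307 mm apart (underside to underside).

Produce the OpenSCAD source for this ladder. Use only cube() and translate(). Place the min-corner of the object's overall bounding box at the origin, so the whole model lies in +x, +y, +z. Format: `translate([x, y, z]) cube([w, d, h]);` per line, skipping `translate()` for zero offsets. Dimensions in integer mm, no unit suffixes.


// rung span = 408 - 2*40 = 328
// rung[k] z = 231 + k*307
cube([40, 39, 2623]);
translate([368, 0, 0]) cube([40, 39, 2623]);
translate([40, 0, 231]) cube([328, 39, 39]);
translate([40, 0, 538]) cube([328, 39, 39]);
translate([40, 0, 845]) cube([328, 39, 39]);
translate([40, 0, 1152]) cube([328, 39, 39]);
translate([40, 0, 1459]) cube([328, 39, 39]);
translate([40, 0, 1766]) cube([328, 39, 39]);
translate([40, 0, 2073]) cube([328, 39, 39]);
translate([40, 0, 2380]) cube([328, 39, 39]);


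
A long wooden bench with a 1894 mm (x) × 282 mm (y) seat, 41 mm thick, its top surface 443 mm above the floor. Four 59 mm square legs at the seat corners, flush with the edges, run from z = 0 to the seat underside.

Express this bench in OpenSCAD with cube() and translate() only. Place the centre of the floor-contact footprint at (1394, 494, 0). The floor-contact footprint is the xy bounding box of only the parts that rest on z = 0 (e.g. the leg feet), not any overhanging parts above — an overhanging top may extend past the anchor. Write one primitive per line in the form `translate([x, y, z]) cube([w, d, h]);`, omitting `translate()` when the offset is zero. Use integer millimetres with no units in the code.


translate([447, 353, 402]) cube([1894, 282, 41]);
translate([447, 353, 0]) cube([59, 59, 402]);
translate([447, 576, 0]) cube([59, 59, 402]);
translate([2282, 353, 0]) cube([59, 59, 402]);
translate([2282, 576, 0]) cube([59, 59, 402]);


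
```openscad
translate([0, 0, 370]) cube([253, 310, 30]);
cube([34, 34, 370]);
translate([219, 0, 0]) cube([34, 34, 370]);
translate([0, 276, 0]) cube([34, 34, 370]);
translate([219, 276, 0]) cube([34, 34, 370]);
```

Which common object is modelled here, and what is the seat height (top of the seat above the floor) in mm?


A stool. The seat height is 400 mm.

A 253×310×30 slab at z = 370 on four corner posts — a stool. The seat top is 370 + 30 = 400 mm.


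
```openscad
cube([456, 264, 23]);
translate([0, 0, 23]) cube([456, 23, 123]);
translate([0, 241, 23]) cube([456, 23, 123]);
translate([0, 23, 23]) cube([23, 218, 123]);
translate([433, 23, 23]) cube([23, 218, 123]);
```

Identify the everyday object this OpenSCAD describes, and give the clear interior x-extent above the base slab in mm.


An open box. The internal width is 410 mm.

A 456×264 base slab with four walls standing on it — an open box. The base is 456 mm wide and the walls are 23 mm thick, so the internal width is 456 − 2 × 23 = 410 mm.


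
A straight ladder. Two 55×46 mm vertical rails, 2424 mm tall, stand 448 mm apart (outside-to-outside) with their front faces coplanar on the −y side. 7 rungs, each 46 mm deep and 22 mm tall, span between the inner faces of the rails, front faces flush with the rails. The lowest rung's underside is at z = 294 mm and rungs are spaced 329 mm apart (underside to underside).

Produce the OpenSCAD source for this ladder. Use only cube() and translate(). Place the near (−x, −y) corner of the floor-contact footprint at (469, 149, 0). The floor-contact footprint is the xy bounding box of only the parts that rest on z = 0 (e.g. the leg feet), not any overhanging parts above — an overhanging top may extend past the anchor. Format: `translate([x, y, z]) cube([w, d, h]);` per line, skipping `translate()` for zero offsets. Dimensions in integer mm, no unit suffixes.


// rung span = 448 - 2*55 = 338
// rung[k] z = 294 + k*329
translate([469, 149, 0]) cube([55, 46, 2424]);
translate([862, 149, 0]) cube([55, 46, 2424]);
translate([524, 149, 294]) cube([338, 46, 22]);
translate([524, 149, 623]) cube([338, 46, 22]);
translate([524, 149, 952]) cube([338, 46, 22]);
translate([524, 149, 1281]) cube([338, 46, 22]);
translate([524, 149, 1610]) cube([338, 46, 22]);
translate([524, 149, 1939]) cube([338, 46, 22]);
translate([524, 149, 2268]) cube([338, 46, 22]);


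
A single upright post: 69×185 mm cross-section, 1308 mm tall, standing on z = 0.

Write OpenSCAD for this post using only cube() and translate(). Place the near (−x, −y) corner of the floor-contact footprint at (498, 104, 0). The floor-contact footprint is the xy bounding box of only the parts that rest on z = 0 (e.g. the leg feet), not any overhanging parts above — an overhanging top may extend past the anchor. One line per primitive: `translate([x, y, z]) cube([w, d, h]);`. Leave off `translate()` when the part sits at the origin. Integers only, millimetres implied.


translate([498, 104, 0]) cube([69, 185, 1308]);


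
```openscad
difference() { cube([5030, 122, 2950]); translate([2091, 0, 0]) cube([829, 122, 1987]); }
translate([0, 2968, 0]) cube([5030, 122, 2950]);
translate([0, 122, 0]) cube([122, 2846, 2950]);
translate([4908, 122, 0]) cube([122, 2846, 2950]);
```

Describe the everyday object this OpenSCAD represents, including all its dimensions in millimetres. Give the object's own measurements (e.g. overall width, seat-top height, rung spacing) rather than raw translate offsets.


A single room: four walls, each 2950 mm tall and 122 mm thick, enclosing an outside footprint 5030×3090 mm (x × y), no floor or roof. The front and back walls (−y and +y sides) run the full x-width; the side walls fit between their inner faces. A door opening 829 mm wide and 1987 mm tall is cut through the front wall from the floor up, its −x edge 2091 mm from the wall's −x end.


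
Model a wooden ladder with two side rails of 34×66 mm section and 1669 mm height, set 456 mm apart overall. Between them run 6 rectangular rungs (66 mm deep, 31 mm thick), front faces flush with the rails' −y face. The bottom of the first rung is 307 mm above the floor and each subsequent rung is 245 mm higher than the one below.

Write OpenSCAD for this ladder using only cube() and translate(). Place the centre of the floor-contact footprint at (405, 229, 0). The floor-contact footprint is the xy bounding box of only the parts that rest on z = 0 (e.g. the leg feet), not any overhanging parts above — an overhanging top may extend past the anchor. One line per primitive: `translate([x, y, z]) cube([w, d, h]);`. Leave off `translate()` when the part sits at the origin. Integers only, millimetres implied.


translate([177, 196, 0]) cube([34, 66, 1669]);
translate([599, 196, 0]) cube([34, 66, 1669]);
translate([211, 196, 307]) cube([388, 66, 31]);
translate([211, 196, 552]) cube([388, 66, 31]);
translate([211, 196, 797]) cube([388, 66, 31]);
translate([211, 196, 1042]) cube([388, 66, 31]);
translate([211, 196, 1287]) cube([388, 66, 31]);
translate([211, 196, 1532]) cube([388, 66, 31]);


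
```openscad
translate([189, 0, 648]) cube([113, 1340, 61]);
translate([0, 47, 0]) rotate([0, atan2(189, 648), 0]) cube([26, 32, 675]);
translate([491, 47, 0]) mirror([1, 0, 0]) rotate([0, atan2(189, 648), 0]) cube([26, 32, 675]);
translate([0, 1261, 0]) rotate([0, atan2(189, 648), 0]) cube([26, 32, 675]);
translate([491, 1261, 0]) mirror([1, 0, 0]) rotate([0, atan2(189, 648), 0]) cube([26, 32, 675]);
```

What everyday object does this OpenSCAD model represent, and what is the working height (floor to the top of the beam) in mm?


A sawhorse. The overall height is 709 mm.

A beam across two mirrored pairs of raked legs — a sawhorse. The beam's underside is at z = 648 (matching the legs' vertical rise in atan2(189, 648)) and the beam is 61 mm tall, so its top is at 648 + 61 = 709 mm. The raked legs top out at the beam's underside, so that is the highest point.


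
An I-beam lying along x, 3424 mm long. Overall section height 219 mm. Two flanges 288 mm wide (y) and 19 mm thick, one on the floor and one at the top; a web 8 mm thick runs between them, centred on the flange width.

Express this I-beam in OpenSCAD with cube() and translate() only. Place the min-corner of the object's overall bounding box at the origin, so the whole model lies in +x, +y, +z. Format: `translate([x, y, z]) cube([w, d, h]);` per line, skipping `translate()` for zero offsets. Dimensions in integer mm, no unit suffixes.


cube([3424, 288, 19]);
translate([0, 140, 19]) cube([3424, 8, 181]);
translate([0, 0, 200]) cube([3424, 288, 19]);


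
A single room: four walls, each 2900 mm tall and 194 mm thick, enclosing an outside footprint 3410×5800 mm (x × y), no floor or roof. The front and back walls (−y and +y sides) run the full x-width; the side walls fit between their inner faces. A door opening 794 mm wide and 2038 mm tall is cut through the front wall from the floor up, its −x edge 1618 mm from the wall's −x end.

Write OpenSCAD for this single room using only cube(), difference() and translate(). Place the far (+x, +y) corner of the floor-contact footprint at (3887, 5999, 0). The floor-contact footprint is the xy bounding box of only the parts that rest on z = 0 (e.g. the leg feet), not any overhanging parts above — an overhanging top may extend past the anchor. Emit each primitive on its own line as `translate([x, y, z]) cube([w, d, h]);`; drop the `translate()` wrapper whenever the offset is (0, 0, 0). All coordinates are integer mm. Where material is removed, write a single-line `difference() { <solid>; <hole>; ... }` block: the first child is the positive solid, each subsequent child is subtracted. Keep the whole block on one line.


difference() { translate([477, 199, 0]) cube([3410, 194, 2900]); translate([2095, 199, 0]) cube([794, 194, 2038]); }
translate([477, 5805, 0]) cube([3410, 194, 2900]);
translate([477, 393, 0]) cube([194, 5412, 2900]);
translate([3693, 393, 0]) cube([194, 5412, 2900]);


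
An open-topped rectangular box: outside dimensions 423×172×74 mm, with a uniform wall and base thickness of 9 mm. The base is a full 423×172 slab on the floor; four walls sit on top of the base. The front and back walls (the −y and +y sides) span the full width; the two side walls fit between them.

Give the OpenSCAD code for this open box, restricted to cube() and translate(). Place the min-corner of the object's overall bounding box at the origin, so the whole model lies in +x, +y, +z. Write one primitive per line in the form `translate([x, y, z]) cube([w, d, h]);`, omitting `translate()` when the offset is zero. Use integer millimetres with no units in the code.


cube([423, 172, 9]);
translate([0, 0, 9]) cube([423, 9, 65]);
translate([0, 163, 9]) cube([423, 9, 65]);
translate([0, 9, 9]) cube([9, 154, 65]);
translate([414, 9, 9]) cube([9, 154, 65]);


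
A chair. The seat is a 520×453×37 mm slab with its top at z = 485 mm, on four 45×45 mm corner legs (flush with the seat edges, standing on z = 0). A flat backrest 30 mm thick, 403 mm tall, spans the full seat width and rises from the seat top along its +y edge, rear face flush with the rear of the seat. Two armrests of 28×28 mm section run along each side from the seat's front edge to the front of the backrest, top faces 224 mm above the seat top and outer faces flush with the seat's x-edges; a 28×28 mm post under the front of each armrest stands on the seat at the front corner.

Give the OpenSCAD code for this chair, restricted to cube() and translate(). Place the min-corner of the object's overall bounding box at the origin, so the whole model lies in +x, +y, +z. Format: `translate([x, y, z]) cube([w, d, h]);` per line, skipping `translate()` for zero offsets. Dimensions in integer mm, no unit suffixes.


// leg_h = 485 - 37 = 448
// arm post h = 224 - 28 = 196
translate([0, 0, 448]) cube([520, 453, 37]);
cube([45, 45, 448]);
translate([475, 0, 0]) cube([45, 45, 448]);
translate([0, 408, 0]) cube([45, 45, 448]);
translate([475, 408, 0]) cube([45, 45, 448]);
translate([0, 423, 485]) cube([520, 30, 403]);
translate([0, 0, 681]) cube([28, 423, 28]);
translate([492, 0, 681]) cube([28, 423, 28]);
translate([0, 0, 485]) cube([28, 28, 196]);
translate([492, 0, 485]) cube([28, 28, 196]);


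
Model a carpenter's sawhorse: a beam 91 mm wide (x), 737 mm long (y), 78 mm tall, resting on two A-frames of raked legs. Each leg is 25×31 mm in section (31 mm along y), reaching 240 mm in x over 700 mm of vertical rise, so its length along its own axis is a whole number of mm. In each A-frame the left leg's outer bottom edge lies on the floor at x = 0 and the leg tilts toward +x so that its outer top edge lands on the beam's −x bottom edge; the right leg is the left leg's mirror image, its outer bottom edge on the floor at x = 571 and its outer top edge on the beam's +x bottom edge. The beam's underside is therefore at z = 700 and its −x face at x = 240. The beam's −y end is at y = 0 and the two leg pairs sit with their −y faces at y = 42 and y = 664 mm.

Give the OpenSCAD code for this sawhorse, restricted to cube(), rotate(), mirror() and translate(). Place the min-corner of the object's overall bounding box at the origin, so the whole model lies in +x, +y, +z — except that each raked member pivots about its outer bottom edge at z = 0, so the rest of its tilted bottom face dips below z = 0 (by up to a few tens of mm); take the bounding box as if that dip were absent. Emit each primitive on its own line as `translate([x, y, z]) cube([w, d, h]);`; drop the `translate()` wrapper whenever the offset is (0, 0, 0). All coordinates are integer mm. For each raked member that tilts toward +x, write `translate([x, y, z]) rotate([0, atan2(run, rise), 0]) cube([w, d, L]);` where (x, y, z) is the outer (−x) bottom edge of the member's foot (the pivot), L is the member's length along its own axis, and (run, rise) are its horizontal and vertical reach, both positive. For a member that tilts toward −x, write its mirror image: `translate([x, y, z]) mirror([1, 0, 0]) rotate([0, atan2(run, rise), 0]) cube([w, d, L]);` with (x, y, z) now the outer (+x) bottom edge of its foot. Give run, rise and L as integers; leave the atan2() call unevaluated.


// leg length = √(240² + 700²) = 740
// right-leg outer foot x = 2·240 + 91 = 571
// beam min-corner = (240, 0, 700)
translate([240, 0, 700]) cube([91, 737, 78]);
translate([0, 42, 0]) rotate([0, atan2(240, 700), 0]) cube([25, 31, 740]);
translate([571, 42, 0]) mirror([1, 0, 0]) rotate([0, atan2(240, 700), 0]) cube([25, 31, 740]);
translate([0, 664, 0]) rotate([0, atan2(240, 700), 0]) cube([25, 31, 740]);
translate([571, 664, 0]) mirror([1, 0, 0]) rotate([0, atan2(240, 700), 0]) cube([25, 31, 740]);


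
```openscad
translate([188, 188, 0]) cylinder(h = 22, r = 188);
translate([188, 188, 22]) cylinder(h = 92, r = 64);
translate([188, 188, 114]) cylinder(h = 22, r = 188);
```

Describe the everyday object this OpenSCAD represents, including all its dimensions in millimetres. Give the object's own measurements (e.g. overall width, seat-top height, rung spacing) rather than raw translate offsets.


A spool: two coaxial disc flanges of radius 188 mm and thickness 22 mm, joined by a core cylinder of radius 64 mm and height 92 mm. The lower flange rests on z = 0 and the three cylinders share a vertical axis.


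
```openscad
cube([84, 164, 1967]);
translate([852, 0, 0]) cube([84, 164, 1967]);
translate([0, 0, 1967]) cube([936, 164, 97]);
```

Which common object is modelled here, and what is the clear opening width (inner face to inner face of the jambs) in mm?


A door frame. The clear opening width is 768 mm.

Two 1967 mm tall posts with a header on top — a door frame. The left jamb is 84 mm wide at x = 0; the right jamb starts at x = 852. The clear opening is 852 − 84 = 768 mm.


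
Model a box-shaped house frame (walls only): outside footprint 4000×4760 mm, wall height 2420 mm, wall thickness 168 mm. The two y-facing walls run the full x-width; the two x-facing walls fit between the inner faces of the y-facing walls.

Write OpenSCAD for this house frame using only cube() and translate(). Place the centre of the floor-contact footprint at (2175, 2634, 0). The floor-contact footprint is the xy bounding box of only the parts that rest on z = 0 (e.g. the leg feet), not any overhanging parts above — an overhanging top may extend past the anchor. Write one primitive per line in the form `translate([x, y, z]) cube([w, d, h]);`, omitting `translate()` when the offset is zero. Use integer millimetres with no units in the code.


translate([175, 254, 0]) cube([4000, 168, 2420]);
translate([175, 4846, 0]) cube([4000, 168, 2420]);
translate([175, 422, 0]) cube([168, 4424, 2420]);
translate([4007, 422, 0]) cube([168, 4424, 2420]);


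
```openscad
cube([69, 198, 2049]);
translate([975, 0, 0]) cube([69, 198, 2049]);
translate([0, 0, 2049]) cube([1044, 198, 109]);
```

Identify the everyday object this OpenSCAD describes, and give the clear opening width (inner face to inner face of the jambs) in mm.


A door frame. The clear opening width is 906 mm.

Two 2049 mm tall posts with a header on top — a door frame. The left jamb is 69 mm wide at x = 0; the right jamb starts at x = 975. The clear opening is 975 − 69 = 906 mm.


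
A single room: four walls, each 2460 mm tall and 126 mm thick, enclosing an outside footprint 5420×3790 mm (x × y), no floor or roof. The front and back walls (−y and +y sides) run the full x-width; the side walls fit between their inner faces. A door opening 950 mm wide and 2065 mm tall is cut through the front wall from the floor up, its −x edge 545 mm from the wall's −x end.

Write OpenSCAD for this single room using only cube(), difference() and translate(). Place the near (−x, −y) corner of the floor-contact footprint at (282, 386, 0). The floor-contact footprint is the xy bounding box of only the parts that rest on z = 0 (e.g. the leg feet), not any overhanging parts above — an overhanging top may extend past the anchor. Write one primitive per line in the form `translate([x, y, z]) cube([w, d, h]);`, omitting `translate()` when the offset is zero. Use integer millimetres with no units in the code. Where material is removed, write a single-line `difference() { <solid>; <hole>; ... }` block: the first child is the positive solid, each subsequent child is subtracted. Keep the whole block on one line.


difference() { translate([282, 386, 0]) cube([5420, 126, 2460]); translate([827, 386, 0]) cube([950, 126, 2065]); }
translate([282, 4050, 0]) cube([5420, 126, 2460]);
translate([282, 512, 0]) cube([126, 3538, 2460]);
translate([5576, 512, 0]) cube([126, 3538, 2460]);


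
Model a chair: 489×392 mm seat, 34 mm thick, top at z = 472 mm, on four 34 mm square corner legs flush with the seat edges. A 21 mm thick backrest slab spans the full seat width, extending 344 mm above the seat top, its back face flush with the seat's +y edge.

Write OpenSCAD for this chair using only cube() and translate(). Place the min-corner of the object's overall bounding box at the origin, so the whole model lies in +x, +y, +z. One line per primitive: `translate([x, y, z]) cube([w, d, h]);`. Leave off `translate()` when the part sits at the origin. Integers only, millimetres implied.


// leg_h = 472 - 34 = 438
translate([0, 0, 438]) cube([489, 392, 34]);
cube([34, 34, 438]);
translate([455, 0, 0]) cube([34, 34, 438]);
translate([0, 358, 0]) cube([34, 34, 438]);
translate([455, 358, 0]) cube([34, 34, 438]);
translate([0, 371, 472]) cube([489, 21, 344]);


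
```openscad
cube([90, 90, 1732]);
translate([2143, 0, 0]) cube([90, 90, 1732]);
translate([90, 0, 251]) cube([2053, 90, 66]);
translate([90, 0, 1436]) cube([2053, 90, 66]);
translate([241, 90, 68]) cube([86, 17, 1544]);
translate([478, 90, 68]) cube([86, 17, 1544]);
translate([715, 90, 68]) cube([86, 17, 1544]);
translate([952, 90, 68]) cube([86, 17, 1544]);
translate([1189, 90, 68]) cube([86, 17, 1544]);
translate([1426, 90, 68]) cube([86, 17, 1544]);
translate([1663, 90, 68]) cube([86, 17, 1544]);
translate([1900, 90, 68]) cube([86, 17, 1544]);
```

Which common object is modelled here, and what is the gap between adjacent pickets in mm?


A fence section. The picket gap is 151 mm.

Two posts, two rails, 8 pickets — a fence section. Span 2053 mm holds 8 pickets of 86 mm with 9 equal gaps: ⌊(2053 − 8·86) / 9⌋ = 151 mm.


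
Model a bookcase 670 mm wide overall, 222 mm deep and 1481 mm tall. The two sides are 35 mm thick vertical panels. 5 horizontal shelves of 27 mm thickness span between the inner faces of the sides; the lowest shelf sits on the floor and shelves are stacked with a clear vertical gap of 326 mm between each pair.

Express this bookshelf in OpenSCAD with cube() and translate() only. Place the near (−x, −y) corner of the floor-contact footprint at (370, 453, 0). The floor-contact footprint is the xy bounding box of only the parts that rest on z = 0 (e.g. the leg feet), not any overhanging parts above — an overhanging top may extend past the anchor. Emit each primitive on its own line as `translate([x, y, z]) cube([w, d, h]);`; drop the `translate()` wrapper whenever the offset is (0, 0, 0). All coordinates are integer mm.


translate([370, 453, 0]) cube([35, 222, 1481]);
translate([1005, 453, 0]) cube([35, 222, 1481]);
translate([405, 453, 0]) cube([600, 222, 27]);
translate([405, 453, 353]) cube([600, 222, 27]);
translate([405, 453, 706]) cube([600, 222, 27]);
translate([405, 453, 1059]) cube([600, 222, 27]);
translate([405, 453, 1412]) cube([600, 222, 27]);


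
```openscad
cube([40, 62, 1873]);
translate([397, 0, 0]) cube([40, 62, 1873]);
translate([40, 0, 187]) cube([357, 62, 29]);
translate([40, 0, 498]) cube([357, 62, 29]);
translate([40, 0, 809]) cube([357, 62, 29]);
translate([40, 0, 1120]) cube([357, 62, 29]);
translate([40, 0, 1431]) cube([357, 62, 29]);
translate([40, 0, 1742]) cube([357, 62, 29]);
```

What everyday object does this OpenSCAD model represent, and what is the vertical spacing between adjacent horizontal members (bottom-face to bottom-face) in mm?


A ladder. The rung spacing is 311 mm.

Two tall 40×62 posts with 6 short bars between them — a ladder. Adjacent rungs sit at z = 187 and z = 498, so the spacing is 498 − 187 = 311 mm.


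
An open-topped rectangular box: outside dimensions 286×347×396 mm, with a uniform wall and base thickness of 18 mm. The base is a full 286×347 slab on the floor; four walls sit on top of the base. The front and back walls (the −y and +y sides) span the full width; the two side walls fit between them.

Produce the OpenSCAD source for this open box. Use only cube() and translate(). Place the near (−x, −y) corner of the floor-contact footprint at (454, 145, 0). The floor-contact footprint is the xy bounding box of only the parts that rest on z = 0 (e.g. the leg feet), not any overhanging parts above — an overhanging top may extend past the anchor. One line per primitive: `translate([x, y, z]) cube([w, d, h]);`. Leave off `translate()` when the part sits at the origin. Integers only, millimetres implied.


translate([454, 145, 0]) cube([286, 347, 18]);
translate([454, 145, 18]) cube([286, 18, 378]);
translate([454, 474, 18]) cube([286, 18, 378]);
translate([454, 163, 18]) cube([18, 311, 378]);
translate([722, 163, 18]) cube([18, 311, 378]);


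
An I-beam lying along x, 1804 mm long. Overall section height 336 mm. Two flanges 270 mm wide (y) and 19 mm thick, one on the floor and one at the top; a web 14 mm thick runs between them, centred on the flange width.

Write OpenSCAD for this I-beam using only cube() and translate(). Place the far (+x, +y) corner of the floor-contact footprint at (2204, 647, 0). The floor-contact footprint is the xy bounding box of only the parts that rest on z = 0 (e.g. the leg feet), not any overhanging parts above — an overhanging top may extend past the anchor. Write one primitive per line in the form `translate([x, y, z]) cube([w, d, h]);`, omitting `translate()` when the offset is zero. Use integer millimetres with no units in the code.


translate([400, 377, 0]) cube([1804, 270, 19]);
translate([400, 505, 19]) cube([1804, 14, 298]);
translate([400, 377, 317]) cube([1804, 270, 19]);


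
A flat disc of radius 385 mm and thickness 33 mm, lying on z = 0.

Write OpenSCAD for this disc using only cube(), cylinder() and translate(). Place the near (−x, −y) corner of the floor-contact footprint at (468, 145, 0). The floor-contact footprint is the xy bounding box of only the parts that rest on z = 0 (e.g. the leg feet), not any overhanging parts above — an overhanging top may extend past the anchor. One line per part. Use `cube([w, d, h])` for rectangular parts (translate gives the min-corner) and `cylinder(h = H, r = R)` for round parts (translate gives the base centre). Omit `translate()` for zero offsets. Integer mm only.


translate([853, 530, 0]) cylinder(h = 33, r = 385);


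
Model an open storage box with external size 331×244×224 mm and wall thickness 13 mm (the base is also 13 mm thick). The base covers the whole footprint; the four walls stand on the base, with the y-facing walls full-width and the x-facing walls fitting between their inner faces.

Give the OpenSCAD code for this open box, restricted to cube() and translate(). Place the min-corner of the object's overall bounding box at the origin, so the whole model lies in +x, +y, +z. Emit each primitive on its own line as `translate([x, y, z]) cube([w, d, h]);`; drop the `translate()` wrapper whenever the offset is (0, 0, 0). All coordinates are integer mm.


cube([331, 244, 13]);
translate([0, 0, 13]) cube([331, 13, 211]);
translate([0, 231, 13]) cube([331, 13, 211]);
translate([0, 13, 13]) cube([13, 218, 211]);
translate([318, 13, 13]) cube([13, 218, 211]);


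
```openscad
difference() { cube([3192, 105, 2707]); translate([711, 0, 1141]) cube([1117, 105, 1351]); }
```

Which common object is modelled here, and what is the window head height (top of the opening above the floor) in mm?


A wall with a window opening. The window head height is 2492 mm.

A wall with a rectangular opening subtracted — a window. Sill at z = 1141, opening 1351 mm tall, so the head is at 1141 + 1351 = 2492 mm.


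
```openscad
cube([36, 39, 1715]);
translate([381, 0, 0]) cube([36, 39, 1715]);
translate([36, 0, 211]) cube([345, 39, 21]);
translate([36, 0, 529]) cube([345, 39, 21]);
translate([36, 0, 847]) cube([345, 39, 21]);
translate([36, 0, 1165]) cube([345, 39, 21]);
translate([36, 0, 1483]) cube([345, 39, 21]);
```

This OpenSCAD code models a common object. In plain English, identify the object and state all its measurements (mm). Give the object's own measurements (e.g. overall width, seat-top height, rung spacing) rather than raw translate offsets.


A straight ladder. Two 36×39 mm vertical rails, 1715 mm tall, stand 417 mm apart (outside-to-outside) with their front faces coplanar on the −y side. 5 rungs, each 39 mm deep and 21 mm tall, span between the inner faces of the rails, front faces flush with the rails. The lowest rung's underside is at z = 211 mm and rungs are spaced 318 mm apart (underside to underside).
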